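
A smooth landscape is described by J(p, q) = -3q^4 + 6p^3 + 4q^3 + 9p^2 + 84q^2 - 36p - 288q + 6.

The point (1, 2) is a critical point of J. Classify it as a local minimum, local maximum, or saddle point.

The mixed partial ∂²J/∂p∂q is 0, so the Hessian at any point is diag(J_pp, J_qq) = diag(18(2p + 1), 12(-3q^2 + 2q + 14)).
At (1, 2): H = diag(54, 72).
Both eigenvalues are positive, so H is positive definite: a local minimum.

local minimum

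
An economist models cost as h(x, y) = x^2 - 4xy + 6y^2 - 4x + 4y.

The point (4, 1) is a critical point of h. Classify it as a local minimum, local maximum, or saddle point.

local minimum

The Hessian of h is constant: H = [[2, -4], [-4, 12]].
det(H) = 2·12 − (-4)² = 8.
det(H) > 0 and tr(H) = 14 > 0, so H is positive definite and the point is a local minimum.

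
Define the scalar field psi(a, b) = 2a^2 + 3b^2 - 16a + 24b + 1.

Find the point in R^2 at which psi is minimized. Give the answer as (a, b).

psi(a,b) separates as P(a) + Q(b) + 1, so its minimum is min P + min Q + 1.
P'(a) = 4a - 16 vanishes at a ∈ {4}; Q'(b) = 6b + 24 vanishes at b ∈ {-4}.
Local minima of P (where P''>0): P(4)=-32. Local minima of Q: Q(-4)=-48.
So the global minimum of psi is P(4) + Q(-4) + 1 = -32 − 48 + 1 = -79, attained at (4, -4).

(4, -4)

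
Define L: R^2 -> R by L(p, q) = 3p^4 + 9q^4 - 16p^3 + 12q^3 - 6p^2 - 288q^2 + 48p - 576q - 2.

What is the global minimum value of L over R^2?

L(p,q) separates as A(p) + B(q) − 2, so its minimum is min A + min B − 2.
A'(p) = 12(p - 4)(p - 1)(p + 1) vanishes at p ∈ {-1, 1, 4}; B'(q) = 36(q - 4)(q + 1)(q + 4) vanishes at q ∈ {-4, -1, 4}.
Local minima of A (where A''>0): A(-1)=-35, A(4)=-160. Local minima of B: B(-4)=-768, B(4)=-3840.
So the global minimum of L is A(4) + B(4) − 2 = -160 − 3840 − 2 = -4002, attained at (4, 4).

-4002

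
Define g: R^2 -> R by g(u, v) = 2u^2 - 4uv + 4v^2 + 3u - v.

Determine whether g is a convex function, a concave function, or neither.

g is quadratic, so its Hessian is the constant matrix H = [[4, -4], [-4, 8]].
det(H) = 16, tr(H) = 12.
det(H) > 0 and tr(H) > 0, so H is positive definite everywhere: convex.

convex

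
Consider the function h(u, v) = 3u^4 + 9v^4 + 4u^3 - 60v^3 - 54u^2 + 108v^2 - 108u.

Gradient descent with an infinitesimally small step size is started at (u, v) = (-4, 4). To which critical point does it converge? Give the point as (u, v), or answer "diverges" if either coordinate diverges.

h is separable, so gradient descent decouples: u follows -∂h/∂u, v follows -∂h/∂v.
∂h/∂u = 12(u - 3)(u + 1)(u + 3); at u=-4 this is -252, so u increases.
∂h/∂v = 36v(v - 3)(v - 2); at v=4 this is 288, so v decreases.
u converges to its nearest critical value -3 (a local min of the u-part); v converges to 3. The iterate converges to (-3, 3).

(-3, 3)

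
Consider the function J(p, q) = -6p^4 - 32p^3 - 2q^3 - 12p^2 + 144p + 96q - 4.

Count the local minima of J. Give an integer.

J separates as a function of p plus a function of q, so ∇J=0 decouples.
∂J/∂p = -24(p - 1)(p + 2)(p + 3) = 0 at p ∈ {-3, -2, 1}; ∂J/∂q = -6(q - 4)(q + 4) = 0 at q ∈ {-4, 4}.
The Hessian is diagonal: diag(J_pp, J_qq). Second derivatives: J_pp(-3)=-96, J_pp(-2)=72, J_pp(1)=-288; J_qq(-4)=48, J_qq(4)=-48.
Local minima occur where both diagonal entries positive: (-2, -4). Count: 1.

1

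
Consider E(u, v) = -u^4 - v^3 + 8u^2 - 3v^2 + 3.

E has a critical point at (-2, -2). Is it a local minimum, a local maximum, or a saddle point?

saddle point

The mixed partial ∂²E/∂u∂v is 0, so the Hessian at any point is diag(E_uu, E_vv) = diag(4(-3u^2 + 4), -6(v + 1)).
At (-2, -2): H = diag(-32, 6).
The eigenvalues have opposite signs, so H is indefinite: a saddle point.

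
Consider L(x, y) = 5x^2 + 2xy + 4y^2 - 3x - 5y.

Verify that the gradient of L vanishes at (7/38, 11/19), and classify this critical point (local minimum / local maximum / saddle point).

local minimum

∇L = (10x + 2y - 3, 2x + 8y - 5); substituting (7/38, 11/19) gives ∇L = (0, 0), so (7/38, 11/19) is indeed a critical point.
The Hessian of L is constant: H = [[10, 2], [2, 8]].
det(H) = 10·8 − 2² = 76.
det(H) > 0 and tr(H) = 18 > 0, so H is positive definite and the point is a local minimum.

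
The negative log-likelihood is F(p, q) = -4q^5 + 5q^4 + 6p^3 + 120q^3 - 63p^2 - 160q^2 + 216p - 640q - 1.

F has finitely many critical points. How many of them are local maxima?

2

F separates as a function of p plus a function of q, so ∇F=0 decouples.
∂F/∂p = 18(p - 4)(p - 3) = 0 at p ∈ {3, 4}; ∂F/∂q = -20(q - 4)(q - 2)(q + 1)(q + 4) = 0 at q ∈ {-4, -1, 2, 4}.
The Hessian is diagonal: diag(F_pp, F_qq). Second derivatives: F_pp(3)=-18, F_pp(4)=18; F_qq(-4)=2880, F_qq(-1)=-900, F_qq(2)=720, F_qq(4)=-1600.
Local maxima occur where both diagonal entries negative: (3, -1), (3, 4). Count: 2.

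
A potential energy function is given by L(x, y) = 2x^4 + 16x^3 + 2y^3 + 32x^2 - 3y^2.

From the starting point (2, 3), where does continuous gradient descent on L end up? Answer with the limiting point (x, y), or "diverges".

L is separable, so gradient descent decouples: x follows -∂L/∂x, y follows -∂L/∂y.
∂L/∂x = 8x(x + 2)(x + 4); at x=2 this is 384, so x decreases.
∂L/∂y = 6y(y - 1); at y=3 this is 36, so y decreases.
x converges to its nearest critical value 0 (a local min of the x-part); y converges to 1. The iterate converges to (0, 1).

(0, 1)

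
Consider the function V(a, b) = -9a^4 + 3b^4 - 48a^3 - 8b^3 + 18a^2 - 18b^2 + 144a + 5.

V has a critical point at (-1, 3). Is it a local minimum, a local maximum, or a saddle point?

The mixed partial ∂²V/∂a∂b is 0, so the Hessian at any point is diag(V_aa, V_bb) = diag(36(-3a^2 - 8a + 1), 12(3b^2 - 4b - 3)).
At (-1, 3): H = diag(216, 144).
Both eigenvalues are positive, so H is positive definite: a local minimum.

local minimum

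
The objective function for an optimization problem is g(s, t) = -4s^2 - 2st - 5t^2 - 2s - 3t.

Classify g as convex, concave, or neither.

concave

g is quadratic, so its Hessian is the constant matrix H = [[-8, -2], [-2, -10]].
det(H) = 76, tr(H) = -18.
det(H) > 0 and tr(H) < 0, so H is negative definite everywhere: concave.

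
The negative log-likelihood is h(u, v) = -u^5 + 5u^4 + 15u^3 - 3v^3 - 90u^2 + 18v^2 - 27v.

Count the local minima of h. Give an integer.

h separates as a function of u plus a function of v, so ∇h=0 decouples.
∂h/∂u = -5u(u - 4)(u - 3)(u + 3) = 0 at u ∈ {-3, 0, 3, 4}; ∂h/∂v = -9(v - 3)(v - 1) = 0 at v ∈ {1, 3}.
The Hessian is diagonal: diag(h_uu, h_vv). Second derivatives: h_uu(-3)=630, h_uu(0)=-180, h_uu(3)=90, h_uu(4)=-140; h_vv(1)=18, h_vv(3)=-18.
Local minima occur where both diagonal entries positive: (-3, 1), (3, 1). Count: 2.

2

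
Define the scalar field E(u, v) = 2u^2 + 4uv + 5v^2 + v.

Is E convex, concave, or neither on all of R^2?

convex

E is quadratic, so its Hessian is the constant matrix H = [[4, 4], [4, 10]].
det(H) = 24, tr(H) = 14.
det(H) > 0 and tr(H) > 0, so H is positive definite everywhere: convex.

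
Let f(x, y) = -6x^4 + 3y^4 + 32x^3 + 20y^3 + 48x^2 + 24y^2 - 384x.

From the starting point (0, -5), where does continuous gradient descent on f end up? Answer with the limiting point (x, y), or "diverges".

(2, -4)

f is separable, so gradient descent decouples: x follows -∂f/∂x, y follows -∂f/∂y.
∂f/∂x = -24(x - 4)(x - 2)(x + 2); at x=0 this is -384, so x increases.
∂f/∂y = 12y(y + 1)(y + 4); at y=-5 this is -240, so y increases.
x converges to its nearest critical value 2 (a local min of the x-part); y converges to -4. The iterate converges to (2, -4).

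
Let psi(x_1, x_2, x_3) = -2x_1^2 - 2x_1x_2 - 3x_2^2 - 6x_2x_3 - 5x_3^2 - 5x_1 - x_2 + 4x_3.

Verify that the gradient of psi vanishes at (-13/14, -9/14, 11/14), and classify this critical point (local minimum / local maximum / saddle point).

local maximum

∇psi = (-4x_1 - 2x_2 - 5, -2x_1 - 6x_2 - 6x_3 - 1, -6x_2 - 10x_3 + 4); substituting (-13/14, -9/14, 11/14) gives ∇psi = (0, 0, 0), so (-13/14, -9/14, 11/14) is indeed a critical point.
The Hessian is constant: H = [[-4, -2, 0], [-2, -6, -6], [0, -6, -10]].
Leading principal minors: Δ₁ = -4, Δ₂ = 20, Δ₃ = -56.
The minors alternate sign starting negative (−, +, −), so H is negative definite: a local maximum.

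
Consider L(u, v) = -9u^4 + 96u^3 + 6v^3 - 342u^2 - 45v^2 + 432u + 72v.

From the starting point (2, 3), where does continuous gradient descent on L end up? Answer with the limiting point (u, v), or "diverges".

L is separable, so gradient descent decouples: u follows -∂L/∂u, v follows -∂L/∂v.
∂L/∂u = -36(u - 4)(u - 3)(u - 1); at u=2 this is -72, so u increases.
∂L/∂v = 18(v - 4)(v - 1); at v=3 this is -36, so v increases.
u converges to its nearest critical value 3 (a local min of the u-part); v converges to 4. The iterate converges to (3, 4).

(3, 4)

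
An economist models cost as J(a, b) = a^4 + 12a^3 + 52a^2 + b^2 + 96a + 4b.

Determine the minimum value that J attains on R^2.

J(a,b) separates as P(a) + Q(b), so its minimum is min P + min Q.
P'(a) = 4(a + 2)(a + 3)(a + 4) vanishes at a ∈ {-4, -3, -2}; Q'(b) = 2b + 4 vanishes at b ∈ {-2}.
Local minima of P (where P''>0): P(-4)=-64, P(-2)=-64. Local minima of Q: Q(-2)=-4.
So the global minimum of J is P(-4) + Q(-2) = -64 − 4 = -68, attained at (-4, -2).

-68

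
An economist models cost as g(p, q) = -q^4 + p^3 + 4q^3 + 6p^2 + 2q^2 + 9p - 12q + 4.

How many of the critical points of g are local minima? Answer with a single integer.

1

g separates as a function of p plus a function of q, so ∇g=0 decouples.
∂g/∂p = 3(p + 1)(p + 3) = 0 at p ∈ {-3, -1}; ∂g/∂q = -4(q - 3)(q - 1)(q + 1) = 0 at q ∈ {-1, 1, 3}.
The Hessian is diagonal: diag(g_pp, g_qq). Second derivatives: g_pp(-3)=-6, g_pp(-1)=6; g_qq(-1)=-32, g_qq(1)=16, g_qq(3)=-32.
Local minima occur where both diagonal entries positive: (-1, 1). Count: 1.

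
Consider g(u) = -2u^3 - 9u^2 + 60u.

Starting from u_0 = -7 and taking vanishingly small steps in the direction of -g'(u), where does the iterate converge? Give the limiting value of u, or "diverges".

g'(u) = -6(u - 2)(u + 5), so g'(-7) = -108.
Gradient descent moves in the -g' direction, i.e. u is increasing.
The nearest critical point in that direction is u = -5, where g'' = 42 > 0 (a local minimum). The iterate converges there.

-5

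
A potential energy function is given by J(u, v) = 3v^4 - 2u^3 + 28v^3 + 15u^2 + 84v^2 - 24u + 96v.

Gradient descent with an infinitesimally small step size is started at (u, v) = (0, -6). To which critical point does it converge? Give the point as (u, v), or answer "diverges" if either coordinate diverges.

J is separable, so gradient descent decouples: u follows -∂J/∂u, v follows -∂J/∂v.
∂J/∂u = -6(u - 4)(u - 1); at u=0 this is -24, so u increases.
∂J/∂v = 12(v + 1)(v + 2)(v + 4); at v=-6 this is -480, so v increases.
u converges to its nearest critical value 1 (a local min of the u-part); v converges to -4. The iterate converges to (1, -4).

(1, -4)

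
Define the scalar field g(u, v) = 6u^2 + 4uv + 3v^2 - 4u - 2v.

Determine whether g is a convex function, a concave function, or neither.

convex

g is quadratic, so its Hessian is the constant matrix H = [[12, 4], [4, 6]].
det(H) = 56, tr(H) = 18.
det(H) > 0 and tr(H) > 0, so H is positive definite everywhere: convex.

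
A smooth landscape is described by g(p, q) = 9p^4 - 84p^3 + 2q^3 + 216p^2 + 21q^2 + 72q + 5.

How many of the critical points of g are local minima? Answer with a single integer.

g separates as a function of p plus a function of q, so ∇g=0 decouples.
∂g/∂p = 36p(p - 4)(p - 3) = 0 at p ∈ {0, 3, 4}; ∂g/∂q = 6(q + 3)(q + 4) = 0 at q ∈ {-4, -3}.
The Hessian is diagonal: diag(g_pp, g_qq). Second derivatives: g_pp(0)=432, g_pp(3)=-108, g_pp(4)=144; g_qq(-4)=-6, g_qq(-3)=6.
Local minima occur where both diagonal entries positive: (0, -3), (4, -3). Count: 2.

2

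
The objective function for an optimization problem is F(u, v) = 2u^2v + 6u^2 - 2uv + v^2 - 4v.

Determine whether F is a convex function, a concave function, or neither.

neither

The term 2u^2v is cubic, so the Hessian is not constant.
∂²F/∂u² = 4v + 12, which takes both signs as v varies (negative for sufficiently negative v). A diagonal entry of the Hessian changing sign means the Hessian is neither positive- nor negative-semidefinite on all of R^2.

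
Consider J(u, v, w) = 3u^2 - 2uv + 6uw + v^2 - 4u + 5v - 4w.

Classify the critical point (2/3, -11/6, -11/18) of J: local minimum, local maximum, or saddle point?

saddle point

The Hessian is constant: H = [[6, -2, 6], [-2, 2, 0], [6, 0, 0]].
Leading principal minors: Δ₁ = 6, Δ₂ = 8, Δ₃ = -72.
The minors fit neither the all-positive nor the alternating-sign pattern, so H is indefinite: a saddle point.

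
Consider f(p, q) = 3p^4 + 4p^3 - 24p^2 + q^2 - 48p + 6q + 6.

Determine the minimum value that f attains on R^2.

f(p,q) separates as A(p) + B(q) + 6, so its minimum is min A + min B + 6.
A'(p) = 12(p - 2)(p + 1)(p + 2) vanishes at p ∈ {-2, -1, 2}; B'(q) = 2q + 6 vanishes at q ∈ {-3}.
Local minima of A (where A''>0): A(-2)=16, A(2)=-112. Local minima of B: B(-3)=-9.
So the global minimum of f is A(2) + B(-3) + 6 = -112 − 9 + 6 = -115, attained at (2, -3).

-115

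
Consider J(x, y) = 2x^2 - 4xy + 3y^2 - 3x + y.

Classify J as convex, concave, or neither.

convex

J is quadratic, so its Hessian is the constant matrix H = [[4, -4], [-4, 6]].
det(H) = 8, tr(H) = 10.
det(H) > 0 and tr(H) > 0, so H is positive definite everywhere: convex.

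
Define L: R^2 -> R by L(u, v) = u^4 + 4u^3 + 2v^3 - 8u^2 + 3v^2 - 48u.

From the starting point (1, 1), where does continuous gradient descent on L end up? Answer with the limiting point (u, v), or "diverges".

L is separable, so gradient descent decouples: u follows -∂L/∂u, v follows -∂L/∂v.
∂L/∂u = 4(u - 2)(u + 2)(u + 3); at u=1 this is -48, so u increases.
∂L/∂v = 6v(v + 1); at v=1 this is 12, so v decreases.
u converges to its nearest critical value 2 (a local min of the u-part); v converges to 0. The iterate converges to (2, 0).

(2, 0)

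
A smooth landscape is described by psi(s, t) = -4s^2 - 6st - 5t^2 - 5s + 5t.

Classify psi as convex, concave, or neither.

psi is quadratic, so its Hessian is the constant matrix H = [[-8, -6], [-6, -10]].
det(H) = 44, tr(H) = -18.
det(H) > 0 and tr(H) < 0, so H is negative definite everywhere: concave.

concave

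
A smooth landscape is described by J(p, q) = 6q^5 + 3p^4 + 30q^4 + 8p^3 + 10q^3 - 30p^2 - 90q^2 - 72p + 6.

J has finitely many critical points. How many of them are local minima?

4

J separates as a function of p plus a function of q, so ∇J=0 decouples.
∂J/∂p = 12(p - 2)(p + 1)(p + 3) = 0 at p ∈ {-3, -1, 2}; ∂J/∂q = 30q(q - 1)(q + 2)(q + 3) = 0 at q ∈ {-3, -2, 0, 1}.
The Hessian is diagonal: diag(J_pp, J_qq). Second derivatives: J_pp(-3)=120, J_pp(-1)=-72, J_pp(2)=180; J_qq(-3)=-360, J_qq(-2)=180, J_qq(0)=-180, J_qq(1)=360.
Local minima occur where both diagonal entries positive: (-3, -2), (-3, 1), (2, -2), (2, 1). Count: 4.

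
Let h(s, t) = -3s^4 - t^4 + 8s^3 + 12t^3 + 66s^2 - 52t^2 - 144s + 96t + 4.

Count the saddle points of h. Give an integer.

4

h separates as a function of s plus a function of t, so ∇h=0 decouples.
∂h/∂s = -12(s - 4)(s - 1)(s + 3) = 0 at s ∈ {-3, 1, 4}; ∂h/∂t = -4(t - 4)(t - 3)(t - 2) = 0 at t ∈ {2, 3, 4}.
The Hessian is diagonal: diag(h_ss, h_tt). Second derivatives: h_ss(-3)=-336, h_ss(1)=144, h_ss(4)=-252; h_tt(2)=-8, h_tt(3)=4, h_tt(4)=-8.
Saddle points occur where the two diagonal entries have opposite signs: (-3, 3), (1, 2), (1, 4), (4, 3). Count: 4.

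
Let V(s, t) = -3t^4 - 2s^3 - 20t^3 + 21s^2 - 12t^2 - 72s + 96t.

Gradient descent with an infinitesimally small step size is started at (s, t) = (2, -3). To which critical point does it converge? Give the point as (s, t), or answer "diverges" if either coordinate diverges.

V is separable, so gradient descent decouples: s follows -∂V/∂s, t follows -∂V/∂t.
∂V/∂s = -6(s - 4)(s - 3); at s=2 this is -12, so s increases.
∂V/∂t = -12(t - 1)(t + 2)(t + 4); at t=-3 this is -48, so t increases.
s converges to its nearest critical value 3 (a local min of the s-part); t converges to -2. The iterate converges to (3, -2).

(3, -2)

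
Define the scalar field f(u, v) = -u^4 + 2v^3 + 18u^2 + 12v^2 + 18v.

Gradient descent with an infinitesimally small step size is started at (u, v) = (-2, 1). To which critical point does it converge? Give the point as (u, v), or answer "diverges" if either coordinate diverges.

f is separable, so gradient descent decouples: u follows -∂f/∂u, v follows -∂f/∂v.
∂f/∂u = -4u(u - 3)(u + 3); at u=-2 this is -40, so u increases.
∂f/∂v = 6(v + 1)(v + 3); at v=1 this is 48, so v decreases.
u converges to its nearest critical value 0 (a local min of the u-part); v converges to -1. The iterate converges to (0, -1).

(0, -1)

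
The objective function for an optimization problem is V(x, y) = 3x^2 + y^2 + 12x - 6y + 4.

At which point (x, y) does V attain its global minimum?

V(x,y) separates as P(x) + Q(y) + 4, so its minimum is min P + min Q + 4.
P'(x) = 6x + 12 vanishes at x ∈ {-2}; Q'(y) = 2y - 6 vanishes at y ∈ {3}.
Local minima of P (where P''>0): P(-2)=-12. Local minima of Q: Q(3)=-9.
So the global minimum of V is P(-2) + Q(3) + 4 = -12 − 9 + 4 = -17, attained at (-2, 3).

(-2, 3)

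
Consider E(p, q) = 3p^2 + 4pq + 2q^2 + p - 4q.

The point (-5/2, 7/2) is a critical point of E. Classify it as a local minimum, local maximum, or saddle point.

local minimum

The Hessian of E is constant: H = [[6, 4], [4, 4]].
det(H) = 6·4 − 4² = 8.
det(H) > 0 and tr(H) = 10 > 0, so H is positive definite and the point is a local minimum.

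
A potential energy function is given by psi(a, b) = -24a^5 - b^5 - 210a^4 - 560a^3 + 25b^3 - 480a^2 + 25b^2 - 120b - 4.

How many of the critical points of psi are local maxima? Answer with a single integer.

psi separates as a function of a plus a function of b, so ∇psi=0 decouples.
∂psi/∂a = -120a(a + 1)(a + 2)(a + 4) = 0 at a ∈ {-4, -2, -1, 0}; ∂psi/∂b = -5(b - 4)(b - 1)(b + 2)(b + 3) = 0 at b ∈ {-3, -2, 1, 4}.
The Hessian is diagonal: diag(psi_aa, psi_bb). Second derivatives: psi_aa(-4)=2880, psi_aa(-2)=-480, psi_aa(-1)=360, psi_aa(0)=-960; psi_bb(-3)=140, psi_bb(-2)=-90, psi_bb(1)=180, psi_bb(4)=-630.
Local maxima occur where both diagonal entries negative: (-2, -2), (-2, 4), (0, -2), (0, 4). Count: 4.

4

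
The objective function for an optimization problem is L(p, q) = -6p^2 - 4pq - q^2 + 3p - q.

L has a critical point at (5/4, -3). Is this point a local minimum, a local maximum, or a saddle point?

The Hessian of L is constant: H = [[-12, -4], [-4, -2]].
det(H) = (-12)·(-2) − (-4)² = 8.
det(H) > 0 and tr(H) = -14 < 0, so H is negative definite and the point is a local maximum.

local maximum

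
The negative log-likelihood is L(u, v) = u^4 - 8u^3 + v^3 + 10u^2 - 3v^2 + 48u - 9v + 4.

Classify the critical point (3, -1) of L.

The mixed partial ∂²L/∂u∂v is 0, so the Hessian at any point is diag(L_uu, L_vv) = diag(4(3u^2 - 12u + 5), 6(v - 1)).
At (3, -1): H = diag(-16, -12).
Both eigenvalues are negative, so H is negative definite: a local maximum.

local maximum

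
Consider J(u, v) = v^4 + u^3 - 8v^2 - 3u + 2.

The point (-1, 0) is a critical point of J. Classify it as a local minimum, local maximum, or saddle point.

The mixed partial ∂²J/∂u∂v is 0, so the Hessian at any point is diag(J_uu, J_vv) = diag(6u, 4(3v^2 - 4)).
At (-1, 0): H = diag(-6, -16).
Both eigenvalues are negative, so H is negative definite: a local maximum.

local maximum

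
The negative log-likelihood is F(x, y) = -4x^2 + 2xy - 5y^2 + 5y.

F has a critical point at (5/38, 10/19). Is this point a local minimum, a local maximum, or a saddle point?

The Hessian of F is constant: H = [[-8, 2], [2, -10]].
det(H) = (-8)·(-10) − 2² = 76.
det(H) > 0 and tr(H) = -18 < 0, so H is negative definite and the point is a local maximum.

local maximum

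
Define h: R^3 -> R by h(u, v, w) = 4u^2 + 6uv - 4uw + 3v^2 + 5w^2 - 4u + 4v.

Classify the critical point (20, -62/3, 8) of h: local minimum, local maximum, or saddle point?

The Hessian is constant: H = [[8, 6, -4], [6, 6, 0], [-4, 0, 10]].
Leading principal minors: Δ₁ = 8, Δ₂ = 12, Δ₃ = 24.
All leading minors are positive, so H is positive definite: a local minimum.

local minimum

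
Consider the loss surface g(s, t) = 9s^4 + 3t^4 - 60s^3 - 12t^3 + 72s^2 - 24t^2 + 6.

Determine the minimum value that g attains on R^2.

-762

g(s,t) separates as P(s) + Q(t) + 6, so its minimum is min P + min Q + 6.
P'(s) = 36s(s - 4)(s - 1) vanishes at s ∈ {0, 1, 4}; Q'(t) = 12t(t - 4)(t + 1) vanishes at t ∈ {-1, 0, 4}.
Local minima of P (where P''>0): P(0)=0, P(4)=-384. Local minima of Q: Q(-1)=-9, Q(4)=-384.
So the global minimum of g is P(4) + Q(4) + 6 = -384 − 384 + 6 = -762, attained at (4, 4).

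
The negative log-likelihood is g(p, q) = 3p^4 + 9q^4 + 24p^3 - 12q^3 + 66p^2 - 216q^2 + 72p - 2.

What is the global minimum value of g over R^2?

g(p,q) separates as A(p) + B(q) − 2, so its minimum is min A + min B − 2.
A'(p) = 12(p + 1)(p + 2)(p + 3) vanishes at p ∈ {-3, -2, -1}; B'(q) = 36q(q - 4)(q + 3) vanishes at q ∈ {-3, 0, 4}.
Local minima of A (where A''>0): A(-3)=-27, A(-1)=-27. Local minima of B: B(-3)=-891, B(4)=-1920.
So the global minimum of g is A(-3) + B(4) − 2 = -27 − 1920 − 2 = -1949, attained at (-3, 4).

-1949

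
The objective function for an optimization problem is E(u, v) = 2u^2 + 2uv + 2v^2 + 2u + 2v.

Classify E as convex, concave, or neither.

E is quadratic, so its Hessian is the constant matrix H = [[4, 2], [2, 4]].
det(H) = 12, tr(H) = 8.
det(H) > 0 and tr(H) > 0, so H is positive definite everywhere: convex.

convex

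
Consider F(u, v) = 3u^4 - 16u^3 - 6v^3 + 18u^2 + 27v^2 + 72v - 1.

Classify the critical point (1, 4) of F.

local maximum

The mixed partial ∂²F/∂u∂v is 0, so the Hessian at any point is diag(F_uu, F_vv) = diag(12(3u^2 - 8u + 3), 18(-2v + 3)).
At (1, 4): H = diag(-24, -90).
Both eigenvalues are negative, so H is negative definite: a local maximum.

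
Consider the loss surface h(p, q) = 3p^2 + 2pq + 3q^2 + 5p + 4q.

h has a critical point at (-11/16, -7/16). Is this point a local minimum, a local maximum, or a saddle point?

local minimum

The Hessian of h is constant: H = [[6, 2], [2, 6]].
det(H) = 6·6 − 2² = 32.
det(H) > 0 and tr(H) = 12 > 0, so H is positive definite and the point is a local minimum.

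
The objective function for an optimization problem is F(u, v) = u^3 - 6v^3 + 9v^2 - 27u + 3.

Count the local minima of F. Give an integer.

F separates as a function of u plus a function of v, so ∇F=0 decouples.
∂F/∂u = 3(u - 3)(u + 3) = 0 at u ∈ {-3, 3}; ∂F/∂v = -18v(v - 1) = 0 at v ∈ {0, 1}.
The Hessian is diagonal: diag(F_uu, F_vv). Second derivatives: F_uu(-3)=-18, F_uu(3)=18; F_vv(0)=18, F_vv(1)=-18.
Local minima occur where both diagonal entries positive: (3, 0). Count: 1.

1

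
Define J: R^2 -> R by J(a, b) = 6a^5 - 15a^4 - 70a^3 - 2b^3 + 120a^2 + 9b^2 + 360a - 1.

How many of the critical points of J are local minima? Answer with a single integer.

2

J separates as a function of a plus a function of b, so ∇J=0 decouples.
∂J/∂a = 30(a - 3)(a - 2)(a + 1)(a + 2) = 0 at a ∈ {-2, -1, 2, 3}; ∂J/∂b = -6b(b - 3) = 0 at b ∈ {0, 3}.
The Hessian is diagonal: diag(J_aa, J_bb). Second derivatives: J_aa(-2)=-600, J_aa(-1)=360, J_aa(2)=-360, J_aa(3)=600; J_bb(0)=18, J_bb(3)=-18.
Local minima occur where both diagonal entries positive: (-1, 0), (3, 0). Count: 2.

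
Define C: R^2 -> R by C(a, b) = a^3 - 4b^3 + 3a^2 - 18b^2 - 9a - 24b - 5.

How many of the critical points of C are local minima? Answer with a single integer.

C separates as a function of a plus a function of b, so ∇C=0 decouples.
∂C/∂a = 3(a - 1)(a + 3) = 0 at a ∈ {-3, 1}; ∂C/∂b = -12(b + 1)(b + 2) = 0 at b ∈ {-2, -1}.
The Hessian is diagonal: diag(C_aa, C_bb). Second derivatives: C_aa(-3)=-12, C_aa(1)=12; C_bb(-2)=12, C_bb(-1)=-12.
Local minima occur where both diagonal entries positive: (1, -2). Count: 1.

1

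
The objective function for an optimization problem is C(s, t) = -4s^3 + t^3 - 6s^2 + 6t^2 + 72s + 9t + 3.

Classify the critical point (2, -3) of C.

The mixed partial ∂²C/∂s∂t is 0, so the Hessian at any point is diag(C_ss, C_tt) = diag(-12(2s + 1), 6(t + 2)).
At (2, -3): H = diag(-60, -6).
Both eigenvalues are negative, so H is negative definite: a local maximum.

local maximum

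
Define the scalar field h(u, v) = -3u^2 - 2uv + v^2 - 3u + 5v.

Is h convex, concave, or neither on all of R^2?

neither

h is quadratic, so its Hessian is the constant matrix H = [[-6, -2], [-2, 2]].
det(H) = -16, tr(H) = -4.
det(H) < 0, so H is indefinite: neither convex nor concave.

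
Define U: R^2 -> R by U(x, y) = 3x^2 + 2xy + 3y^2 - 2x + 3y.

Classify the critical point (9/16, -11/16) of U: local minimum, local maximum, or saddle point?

local minimum

The Hessian of U is constant: H = [[6, 2], [2, 6]].
det(H) = 6·6 − 2² = 32.
det(H) > 0 and tr(H) = 12 > 0, so H is positive definite and the point is a local minimum.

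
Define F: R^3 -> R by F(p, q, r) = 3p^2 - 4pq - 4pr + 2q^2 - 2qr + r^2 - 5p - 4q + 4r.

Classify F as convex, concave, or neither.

neither

F is quadratic, so its Hessian is the constant matrix H = [[6, -4, -4], [-4, 4, -2], [-4, -2, 2]].
Leading principal minors: 6, 8, -136.
Neither pattern holds ⇒ H is indefinite ⇒ neither convex nor concave.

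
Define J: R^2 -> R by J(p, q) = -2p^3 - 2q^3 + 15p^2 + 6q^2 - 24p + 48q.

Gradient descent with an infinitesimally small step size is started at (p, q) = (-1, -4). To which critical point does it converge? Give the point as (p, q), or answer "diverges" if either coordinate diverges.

J is separable, so gradient descent decouples: p follows -∂J/∂p, q follows -∂J/∂q.
∂J/∂p = -6(p - 4)(p - 1); at p=-1 this is -60, so p increases.
∂J/∂q = -6(q - 4)(q + 2); at q=-4 this is -96, so q increases.
p converges to its nearest critical value 1 (a local min of the p-part); q converges to -2. The iterate converges to (1, -2).

(1, -2)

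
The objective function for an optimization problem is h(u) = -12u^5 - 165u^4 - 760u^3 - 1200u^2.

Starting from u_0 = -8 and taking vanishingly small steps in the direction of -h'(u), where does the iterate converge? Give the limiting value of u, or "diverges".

-5

h'(u) = -60u(u + 2)(u + 4)(u + 5), so h'(-8) = -34560.
Gradient descent moves in the -h' direction, i.e. u is increasing.
The nearest critical point in that direction is u = -5, where h'' = 900 > 0 (a local minimum). The iterate converges there.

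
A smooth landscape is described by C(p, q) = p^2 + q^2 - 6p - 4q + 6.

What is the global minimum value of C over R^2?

-7

C(p,q) separates as A(p) + B(q) + 6, so its minimum is min A + min B + 6.
A'(p) = 2p - 6 vanishes at p ∈ {3}; B'(q) = 2q - 4 vanishes at q ∈ {2}.
Local minima of A (where A''>0): A(3)=-9. Local minima of B: B(2)=-4.
So the global minimum of C is A(3) + B(2) + 6 = -9 − 4 + 6 = -7, attained at (3, 2).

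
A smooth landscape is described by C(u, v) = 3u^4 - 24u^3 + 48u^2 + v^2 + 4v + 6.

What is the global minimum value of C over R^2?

C(u,v) separates as P(u) + Q(v) + 6, so its minimum is min P + min Q + 6.
P'(u) = 12u(u - 4)(u - 2) vanishes at u ∈ {0, 2, 4}; Q'(v) = 2v + 4 vanishes at v ∈ {-2}.
Local minima of P (where P''>0): P(0)=0, P(4)=0. Local minima of Q: Q(-2)=-4.
So the global minimum of C is P(0) + Q(-2) + 6 = 0 − 4 + 6 = 2, attained at (0, -2).

2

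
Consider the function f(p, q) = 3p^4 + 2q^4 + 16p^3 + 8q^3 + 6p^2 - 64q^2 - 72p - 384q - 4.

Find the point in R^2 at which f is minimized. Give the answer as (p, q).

(1, 4)

f(p,q) separates as A(p) + B(q) − 4, so its minimum is min A + min B − 4.
A'(p) = 12(p - 1)(p + 2)(p + 3) vanishes at p ∈ {-3, -2, 1}; B'(q) = 8(q - 4)(q + 3)(q + 4) vanishes at q ∈ {-4, -3, 4}.
Local minima of A (where A''>0): A(-3)=81, A(1)=-47. Local minima of B: B(-4)=512, B(4)=-1536.
So the global minimum of f is A(1) + B(4) − 4 = -47 − 1536 − 4 = -1587, attained at (1, 4).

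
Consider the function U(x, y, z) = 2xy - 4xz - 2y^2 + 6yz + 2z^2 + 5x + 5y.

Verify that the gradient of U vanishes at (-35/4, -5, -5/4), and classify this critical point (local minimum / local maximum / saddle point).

∇U = (2y - 4z + 5, 2x - 4y + 6z + 5, -4x + 6y + 4z); substituting (-35/4, -5, -5/4) gives ∇U = (0, 0, 0), so (-35/4, -5, -5/4) is indeed a critical point.
The Hessian is constant: H = [[0, 2, -4], [2, -4, 6], [-4, 6, 4]].
Leading principal minors: Δ₁ = 0, Δ₂ = -4, Δ₃ = -48.
The minors fit neither the all-positive nor the alternating-sign pattern, so H is indefinite: a saddle point.

saddle point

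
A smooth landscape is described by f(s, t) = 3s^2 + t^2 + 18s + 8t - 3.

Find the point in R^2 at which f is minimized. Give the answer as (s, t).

f(s,t) separates as P(s) + Q(t) − 3, so its minimum is min P + min Q − 3.
P'(s) = 6s + 18 vanishes at s ∈ {-3}; Q'(t) = 2(t + 4) vanishes at t ∈ {-4}.
Local minima of P (where P''>0): P(-3)=-27. Local minima of Q: Q(-4)=-16.
So the global minimum of f is P(-3) + Q(-4) − 3 = -27 − 16 − 3 = -46, attained at (-3, -4).

(-3, -4)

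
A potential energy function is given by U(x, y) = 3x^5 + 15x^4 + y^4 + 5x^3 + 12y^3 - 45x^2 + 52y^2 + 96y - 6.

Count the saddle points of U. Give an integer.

U separates as a function of x plus a function of y, so ∇U=0 decouples.
∂U/∂x = 15x(x - 1)(x + 2)(x + 3) = 0 at x ∈ {-3, -2, 0, 1}; ∂U/∂y = 4(y + 2)(y + 3)(y + 4) = 0 at y ∈ {-4, -3, -2}.
The Hessian is diagonal: diag(U_xx, U_yy). Second derivatives: U_xx(-3)=-180, U_xx(-2)=90, U_xx(0)=-90, U_xx(1)=180; U_yy(-4)=8, U_yy(-3)=-4, U_yy(-2)=8.
Saddle points occur where the two diagonal entries have opposite signs: (-3, -4), (-3, -2), (-2, -3), (0, -4), (0, -2), (1, -3). Count: 6.

6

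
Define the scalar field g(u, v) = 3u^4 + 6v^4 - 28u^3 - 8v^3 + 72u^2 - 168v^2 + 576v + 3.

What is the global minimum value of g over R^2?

-2941

g(u,v) separates as P(u) + Q(v) + 3, so its minimum is min P + min Q + 3.
P'(u) = 12u(u - 4)(u - 3) vanishes at u ∈ {0, 3, 4}; Q'(v) = 24(v - 3)(v - 2)(v + 4) vanishes at v ∈ {-4, 2, 3}.
Local minima of P (where P''>0): P(0)=0, P(4)=128. Local minima of Q: Q(-4)=-2944, Q(3)=486.
So the global minimum of g is P(0) + Q(-4) + 3 = 0 − 2944 + 3 = -2941, attained at (0, -4).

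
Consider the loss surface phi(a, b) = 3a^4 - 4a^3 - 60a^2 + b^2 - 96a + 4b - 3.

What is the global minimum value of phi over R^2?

-839

phi(a,b) separates as P(a) + Q(b) − 3, so its minimum is min P + min Q − 3.
P'(a) = 12(a - 4)(a + 1)(a + 2) vanishes at a ∈ {-2, -1, 4}; Q'(b) = 2b + 4 vanishes at b ∈ {-2}.
Local minima of P (where P''>0): P(-2)=32, P(4)=-832. Local minima of Q: Q(-2)=-4.
So the global minimum of phi is P(4) + Q(-2) − 3 = -832 − 4 − 3 = -839, attained at (4, -2).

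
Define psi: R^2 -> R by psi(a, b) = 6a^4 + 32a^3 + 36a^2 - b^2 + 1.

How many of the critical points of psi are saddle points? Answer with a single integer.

2

psi separates as a function of a plus a function of b, so ∇psi=0 decouples.
∂psi/∂a = 24a(a + 1)(a + 3) = 0 at a ∈ {-3, -1, 0}; ∂psi/∂b = -2b = 0 at b ∈ {0}.
The Hessian is diagonal: diag(psi_aa, psi_bb). Second derivatives: psi_aa(-3)=144, psi_aa(-1)=-48, psi_aa(0)=72; psi_bb(0)=-2.
Saddle points occur where the two diagonal entries have opposite signs: (-3, 0), (0, 0). Count: 2.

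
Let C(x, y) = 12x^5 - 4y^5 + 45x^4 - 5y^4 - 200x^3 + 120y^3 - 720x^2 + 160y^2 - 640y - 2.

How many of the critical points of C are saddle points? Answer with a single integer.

8

C separates as a function of x plus a function of y, so ∇C=0 decouples.
∂C/∂x = 60x(x - 3)(x + 2)(x + 4) = 0 at x ∈ {-4, -2, 0, 3}; ∂C/∂y = -20(y - 4)(y - 1)(y + 2)(y + 4) = 0 at y ∈ {-4, -2, 1, 4}.
The Hessian is diagonal: diag(C_xx, C_yy). Second derivatives: C_xx(-4)=-3360, C_xx(-2)=1200, C_xx(0)=-1440, C_xx(3)=6300; C_yy(-4)=1600, C_yy(-2)=-720, C_yy(1)=900, C_yy(4)=-2880.
Saddle points occur where the two diagonal entries have opposite signs: (-4, -4), (-4, 1), (-2, -2), (-2, 4), (0, -4), (0, 1), (3, -2), (3, 4). Count: 8.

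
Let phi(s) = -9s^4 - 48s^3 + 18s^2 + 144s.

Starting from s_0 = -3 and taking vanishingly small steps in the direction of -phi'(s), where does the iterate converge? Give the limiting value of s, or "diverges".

phi'(s) = -36(s - 1)(s + 1)(s + 4), so phi'(-3) = -288.
Gradient descent moves in the -phi' direction, i.e. s is increasing.
The nearest critical point in that direction is s = -1, where phi'' = 216 > 0 (a local minimum). The iterate converges there.

-1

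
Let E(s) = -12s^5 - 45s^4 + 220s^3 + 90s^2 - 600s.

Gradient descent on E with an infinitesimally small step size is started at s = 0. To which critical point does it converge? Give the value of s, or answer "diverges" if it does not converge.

1

E'(s) = -60(s - 2)(s - 1)(s + 1)(s + 5), so E'(0) = -600.
Gradient descent moves in the -E' direction, i.e. s is increasing.
The nearest critical point in that direction is s = 1, where E'' = 720 > 0 (a local minimum). The iterate converges there.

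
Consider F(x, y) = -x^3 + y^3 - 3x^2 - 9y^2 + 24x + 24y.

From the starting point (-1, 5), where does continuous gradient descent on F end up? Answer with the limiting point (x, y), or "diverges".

F is separable, so gradient descent decouples: x follows -∂F/∂x, y follows -∂F/∂y.
∂F/∂x = -3(x - 2)(x + 4); at x=-1 this is 27, so x decreases.
∂F/∂y = 3(y - 4)(y - 2); at y=5 this is 9, so y decreases.
x converges to its nearest critical value -4 (a local min of the x-part); y converges to 4. The iterate converges to (-4, 4).

(-4, 4)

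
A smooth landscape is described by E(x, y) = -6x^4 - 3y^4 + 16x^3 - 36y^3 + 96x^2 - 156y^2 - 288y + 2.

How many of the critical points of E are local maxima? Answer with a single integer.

4

E separates as a function of x plus a function of y, so ∇E=0 decouples.
∂E/∂x = -24x(x - 4)(x + 2) = 0 at x ∈ {-2, 0, 4}; ∂E/∂y = -12(y + 2)(y + 3)(y + 4) = 0 at y ∈ {-4, -3, -2}.
The Hessian is diagonal: diag(E_xx, E_yy). Second derivatives: E_xx(-2)=-288, E_xx(0)=192, E_xx(4)=-576; E_yy(-4)=-24, E_yy(-3)=12, E_yy(-2)=-24.
Local maxima occur where both diagonal entries negative: (-2, -4), (-2, -2), (4, -4), (4, -2). Count: 4.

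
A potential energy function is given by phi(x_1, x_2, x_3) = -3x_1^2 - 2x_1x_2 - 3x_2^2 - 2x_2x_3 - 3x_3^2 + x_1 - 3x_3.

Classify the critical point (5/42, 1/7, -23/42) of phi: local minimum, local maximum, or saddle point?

local maximum

The Hessian is constant: H = [[-6, -2, 0], [-2, -6, -2], [0, -2, -6]].
Leading principal minors: Δ₁ = -6, Δ₂ = 32, Δ₃ = -168.
The minors alternate sign starting negative (−, +, −), so H is negative definite: a local maximum.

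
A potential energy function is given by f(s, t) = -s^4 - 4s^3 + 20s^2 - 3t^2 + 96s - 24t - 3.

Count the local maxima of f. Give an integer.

f separates as a function of s plus a function of t, so ∇f=0 decouples.
∂f/∂s = -4(s - 3)(s + 2)(s + 4) = 0 at s ∈ {-4, -2, 3}; ∂f/∂t = -6(t + 4) = 0 at t ∈ {-4}.
The Hessian is diagonal: diag(f_ss, f_tt). Second derivatives: f_ss(-4)=-56, f_ss(-2)=40, f_ss(3)=-140; f_tt(-4)=-6.
Local maxima occur where both diagonal entries negative: (-4, -4), (3, -4). Count: 2.

2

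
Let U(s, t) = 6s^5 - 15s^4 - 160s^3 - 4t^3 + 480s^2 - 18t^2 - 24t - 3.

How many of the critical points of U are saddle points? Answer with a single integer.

4

U separates as a function of s plus a function of t, so ∇U=0 decouples.
∂U/∂s = 30s(s - 4)(s - 2)(s + 4) = 0 at s ∈ {-4, 0, 2, 4}; ∂U/∂t = -12(t + 1)(t + 2) = 0 at t ∈ {-2, -1}.
The Hessian is diagonal: diag(U_ss, U_tt). Second derivatives: U_ss(-4)=-5760, U_ss(0)=960, U_ss(2)=-720, U_ss(4)=1920; U_tt(-2)=12, U_tt(-1)=-12.
Saddle points occur where the two diagonal entries have opposite signs: (-4, -2), (0, -1), (2, -2), (4, -1). Count: 4.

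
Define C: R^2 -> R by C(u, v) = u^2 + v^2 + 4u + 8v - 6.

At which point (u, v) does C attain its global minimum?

C(u,v) separates as P(u) + Q(v) − 6, so its minimum is min P + min Q − 6.
P'(u) = 2u + 4 vanishes at u ∈ {-2}; Q'(v) = 2v + 8 vanishes at v ∈ {-4}.
Local minima of P (where P''>0): P(-2)=-4. Local minima of Q: Q(-4)=-16.
So the global minimum of C is P(-2) + Q(-4) − 6 = -4 − 16 − 6 = -26, attained at (-2, -4).

(-2, -4)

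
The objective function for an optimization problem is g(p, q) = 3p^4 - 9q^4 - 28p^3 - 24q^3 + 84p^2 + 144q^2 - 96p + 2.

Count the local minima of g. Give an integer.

g separates as a function of p plus a function of q, so ∇g=0 decouples.
∂g/∂p = 12(p - 4)(p - 2)(p - 1) = 0 at p ∈ {1, 2, 4}; ∂g/∂q = -36q(q - 2)(q + 4) = 0 at q ∈ {-4, 0, 2}.
The Hessian is diagonal: diag(g_pp, g_qq). Second derivatives: g_pp(1)=36, g_pp(2)=-24, g_pp(4)=72; g_qq(-4)=-864, g_qq(0)=288, g_qq(2)=-432.
Local minima occur where both diagonal entries positive: (1, 0), (4, 0). Count: 2.

2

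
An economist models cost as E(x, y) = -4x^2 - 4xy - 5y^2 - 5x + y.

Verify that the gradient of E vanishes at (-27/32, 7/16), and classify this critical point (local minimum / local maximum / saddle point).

local maximum

∇E = (-8x - 4y - 5, -4x - 10y + 1); substituting (-27/32, 7/16) gives ∇E = (0, 0), so (-27/32, 7/16) is indeed a critical point.
The Hessian of E is constant: H = [[-8, -4], [-4, -10]].
det(H) = (-8)·(-10) − (-4)² = 64.
det(H) > 0 and tr(H) = -18 < 0, so H is negative definite and the point is a local maximum.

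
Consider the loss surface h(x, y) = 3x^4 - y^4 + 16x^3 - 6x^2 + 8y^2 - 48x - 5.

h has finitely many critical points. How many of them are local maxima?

h separates as a function of x plus a function of y, so ∇h=0 decouples.
∂h/∂x = 12(x - 1)(x + 1)(x + 4) = 0 at x ∈ {-4, -1, 1}; ∂h/∂y = -4y(y - 2)(y + 2) = 0 at y ∈ {-2, 0, 2}.
The Hessian is diagonal: diag(h_xx, h_yy). Second derivatives: h_xx(-4)=180, h_xx(-1)=-72, h_xx(1)=120; h_yy(-2)=-32, h_yy(0)=16, h_yy(2)=-32.
Local maxima occur where both diagonal entries negative: (-1, -2), (-1, 2). Count: 2.

2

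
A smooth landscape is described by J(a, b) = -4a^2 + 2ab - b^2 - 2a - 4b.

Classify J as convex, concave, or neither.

concave

J is quadratic, so its Hessian is the constant matrix H = [[-8, 2], [2, -2]].
det(H) = 12, tr(H) = -10.
det(H) > 0 and tr(H) < 0, so H is negative definite everywhere: concave.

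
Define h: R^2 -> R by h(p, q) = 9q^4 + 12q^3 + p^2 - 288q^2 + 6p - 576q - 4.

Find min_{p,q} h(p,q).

h(p,q) separates as A(p) + B(q) − 4, so its minimum is min A + min B − 4.
A'(p) = 2p + 6 vanishes at p ∈ {-3}; B'(q) = 36(q - 4)(q + 1)(q + 4) vanishes at q ∈ {-4, -1, 4}.
Local minima of A (where A''>0): A(-3)=-9. Local minima of B: B(-4)=-768, B(4)=-3840.
So the global minimum of h is A(-3) + B(4) − 4 = -9 − 3840 − 4 = -3853, attained at (-3, 4).

-3853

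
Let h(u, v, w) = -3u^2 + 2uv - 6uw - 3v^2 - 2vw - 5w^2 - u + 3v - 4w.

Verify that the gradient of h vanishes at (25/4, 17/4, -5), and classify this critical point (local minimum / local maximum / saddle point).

local maximum

∇h = (-6u + 2v - 6w - 1, 2u - 6v - 2w + 3, -6u - 2v - 10w - 4); substituting (25/4, 17/4, -5) gives ∇h = (0, 0, 0), so (25/4, 17/4, -5) is indeed a critical point.
The Hessian is constant: H = [[-6, 2, -6], [2, -6, -2], [-6, -2, -10]].
Leading principal minors: Δ₁ = -6, Δ₂ = 32, Δ₃ = -32.
The minors alternate sign starting negative (−, +, −), so H is negative definite: a local maximum.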